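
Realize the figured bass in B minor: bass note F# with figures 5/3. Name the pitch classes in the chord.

A third above F# in this key is A.
A fifth above F# in this key is C#.
Together with the bass F#, this spells F# minor in root position.

F#, A, C#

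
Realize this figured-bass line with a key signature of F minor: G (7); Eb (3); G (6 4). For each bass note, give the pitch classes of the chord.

G, Bb, Db, F | Eb, G, Bb | G, C, Eb

G (7/5/3): G, Bb, Db, F.
Eb (5/3): Eb, G, Bb.
G (6/4): G, C, Eb.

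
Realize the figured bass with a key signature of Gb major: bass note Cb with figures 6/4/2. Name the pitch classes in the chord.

Cb, Db, F, Ab

A second above Cb in this key is Db.
A fourth above Cb in this key is F.
A sixth above Cb in this key is Ab.
Together with the bass Cb, this spells Db dominant seventh in third inversion.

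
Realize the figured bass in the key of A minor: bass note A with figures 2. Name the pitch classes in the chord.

The written figures 2 are shorthand for 6/4/2: the 6/4 are implied.
A second above A in this key is B.
A fourth above A in this key is D.
A sixth above A in this key is F.
Together with the bass A, this spells B half-diminished seventh in third inversion.

A, B, D, F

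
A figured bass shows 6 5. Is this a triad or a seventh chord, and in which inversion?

seventh chord, first inversion

6 5 is shorthand for 6/5/3.
Intervals of 6/5/3 above the bass form a seventh chord; the bass is the third, so this is first inversion.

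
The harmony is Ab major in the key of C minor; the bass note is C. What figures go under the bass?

6

C is the third of Ab major, so the chord is in first inversion.
A triad in first inversion is figured 6/3, conventionally abbreviated 6.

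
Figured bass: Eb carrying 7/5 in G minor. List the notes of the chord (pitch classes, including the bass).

Eb, G, Bb, D

The written figures 7/5 are shorthand for 7/5/3: the 3 is implied.
A third above Eb in this key is G.
A fifth above Eb in this key is Bb.
A seventh above Eb in this key is D.
Together with the bass Eb, this spells Eb major seventh in root position.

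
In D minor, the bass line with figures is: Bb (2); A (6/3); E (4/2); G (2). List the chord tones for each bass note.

Bb, C, E, G | A, C, F | E, F, A, C | G, A, C, E

Bb (6/4/2): Bb, C, E, G.
A (6/3): A, C, F.
E (6/4/2): E, F, A, C.
G (6/4/2): G, A, C, E.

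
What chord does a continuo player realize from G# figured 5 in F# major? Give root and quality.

G# minor

The figures 5 indicate a triad in root position.
In root position the bass is the root, so the root is G#.
The chord tones are G#, B, D#, giving G# minor.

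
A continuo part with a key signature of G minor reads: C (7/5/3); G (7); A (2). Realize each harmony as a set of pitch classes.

C, Eb, G, Bb | G, Bb, D, F | A, Bb, D, F

C (7/5/3): C, Eb, G, Bb.
G (7/5/3): G, Bb, D, F.
A (6/4/2): A, Bb, D, F.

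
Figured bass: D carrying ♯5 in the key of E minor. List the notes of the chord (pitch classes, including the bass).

The written figures ♯5 are shorthand for 5/3: the 3 is implied.
A third above D in this key is F#.
A fifth above D in this key is A, raised to A# by the sharp.
Together with the bass D, this spells D augmented in root position.

D, F#, A#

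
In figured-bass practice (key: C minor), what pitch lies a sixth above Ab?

Counting 5 letter steps above Ab lands on F; in C minor, that letter is F.

F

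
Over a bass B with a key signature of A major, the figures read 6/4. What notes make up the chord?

B, E, G#

A fourth above B in this key is E.
A sixth above B in this key is G#.
Together with the bass B, this spells E major in second inversion.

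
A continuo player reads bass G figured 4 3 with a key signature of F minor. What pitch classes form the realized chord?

G, Bb, C, Eb

The written figures 4 3 are shorthand for 6/4/3: the 6 is implied.
A third above G in this key is Bb.
A fourth above G in this key is C.
A sixth above G in this key is Eb.
Together with the bass G, this spells C minor seventh in second inversion.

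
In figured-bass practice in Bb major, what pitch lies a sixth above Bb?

G

Counting 5 letter steps above Bb lands on G; in Bb major, that letter is G.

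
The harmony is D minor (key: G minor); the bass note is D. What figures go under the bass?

no figures

D is the root of D minor, so the chord is in root position.
A triad in root position is figured 5/3, conventionally abbreviated (no figures — root-position triad).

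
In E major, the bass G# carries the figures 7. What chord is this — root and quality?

The figures 7 indicate a seventh chord in root position.
In root position the bass is the root, so the root is G#.
The chord tones are G#, B, D#, F#, giving G# minor seventh.

G# minor seventh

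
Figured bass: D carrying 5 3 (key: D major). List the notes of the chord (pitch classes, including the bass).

A third above D in this key is F#.
A fifth above D in this key is A.
Together with the bass D, this spells D major in root position.

D, F#, A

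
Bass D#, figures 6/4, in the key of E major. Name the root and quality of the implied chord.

G# minor

The figures 6/4 indicate a triad in second inversion.
In second inversion the root lies a fourth above the bass: a fourth above D# in E major is G#.
The chord tones are D#, G#, B, giving G# minor.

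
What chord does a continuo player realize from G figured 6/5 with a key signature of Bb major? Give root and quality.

Eb major seventh

The figures 6/5 indicate a seventh chord in first inversion.
In first inversion the root lies a sixth above the bass: a sixth above G in Bb major is Eb.
The chord tones are G, Bb, D, Eb, giving Eb major seventh.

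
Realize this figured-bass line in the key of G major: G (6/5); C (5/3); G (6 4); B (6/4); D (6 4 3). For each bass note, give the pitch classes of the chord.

G (6/5/3): G, B, D, E.
C (5/3): C, E, G.
G (6/4): G, C, E.
B (6/4): B, E, G.
D (6/4/3): D, F#, G, B.

G, B, D, E | C, E, G | G, C, E | B, E, G | D, F#, G, B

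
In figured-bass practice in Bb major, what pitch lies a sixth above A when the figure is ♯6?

F#

Counting 5 letter steps above A lands on F; in Bb major, that letter is F.
The #6 figure raises it a semitone, giving F#.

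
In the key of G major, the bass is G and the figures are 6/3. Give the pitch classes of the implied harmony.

G, B, E

A third above G in this key is B.
A sixth above G in this key is E.
Together with the bass G, this spells E minor in first inversion.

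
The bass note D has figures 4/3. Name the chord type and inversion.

4/3 is shorthand for 6/4/3.
Intervals of 6/4/3 above the bass form a seventh chord; the bass is the fifth, so this is second inversion.

seventh chord, second inversion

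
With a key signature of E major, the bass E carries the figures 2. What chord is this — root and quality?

The figures 2 indicate a seventh chord in third inversion.
In third inversion the root lies a second above the bass: a second above E in E major is F#.
The chord tones are E, F#, A, C#, giving F# minor seventh.

F# minor seventh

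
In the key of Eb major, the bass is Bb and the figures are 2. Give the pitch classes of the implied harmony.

The written figures 2 are shorthand for 6/4/2: the 6/4 are implied.
A second above Bb in this key is C.
A fourth above Bb in this key is Eb.
A sixth above Bb in this key is G.
Together with the bass Bb, this spells C minor seventh in third inversion.

Bb, C, Eb, G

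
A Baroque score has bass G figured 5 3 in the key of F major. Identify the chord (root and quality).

The figures 5 3 indicate a triad in root position.
In root position the bass is the root, so the root is G.
The chord tones are G, Bb, D, giving G minor.

G minor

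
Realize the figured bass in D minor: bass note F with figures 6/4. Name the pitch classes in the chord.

A fourth above F in this key is Bb.
A sixth above F in this key is D.
Together with the bass F, this spells Bb major in second inversion.

F, Bb, D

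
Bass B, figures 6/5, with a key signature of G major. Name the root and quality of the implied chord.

G major seventh

The figures 6/5 indicate a seventh chord in first inversion.
In first inversion the root lies a sixth above the bass: a sixth above B in G major is G.
The chord tones are B, D, F#, G, giving G major seventh.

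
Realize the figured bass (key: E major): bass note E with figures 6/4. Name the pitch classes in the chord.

E, A, C#

A fourth above E in this key is A.
A sixth above E in this key is C#.
Together with the bass E, this spells A major in second inversion.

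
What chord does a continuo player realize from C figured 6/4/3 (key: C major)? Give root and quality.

F major seventh

The figures 6/4/3 indicate a seventh chord in second inversion.
In second inversion the root lies a fourth above the bass: a fourth above C in C major is F.
The chord tones are C, E, F, A, giving F major seventh.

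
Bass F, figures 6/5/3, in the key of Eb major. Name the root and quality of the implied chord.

The figures 6/5/3 indicate a seventh chord in first inversion.
In first inversion the root lies a sixth above the bass: a sixth above F in Eb major is D.
The chord tones are F, Ab, C, D, giving D half-diminished seventh.

D half-diminished seventh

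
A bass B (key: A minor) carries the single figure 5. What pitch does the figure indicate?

Counting 4 letter steps above B lands on F; in A minor, that letter is F.

F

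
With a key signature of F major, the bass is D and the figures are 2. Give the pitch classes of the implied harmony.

The written figures 2 are shorthand for 6/4/2: the 6/4 are implied.
A second above D in this key is E.
A fourth above D in this key is G.
A sixth above D in this key is Bb.
Together with the bass D, this spells E half-diminished seventh in third inversion.

D, E, G, Bb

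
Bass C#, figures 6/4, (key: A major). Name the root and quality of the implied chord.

The figures 6/4 indicate a triad in second inversion.
In second inversion the root lies a fourth above the bass: a fourth above C# in A major is F#.
The chord tones are C#, F#, A, giving F# minor.

F# minor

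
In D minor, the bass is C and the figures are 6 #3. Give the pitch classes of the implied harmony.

C, E#, A

A third above C in this key is E, raised to E# by the sharp.
A sixth above C in this key is A.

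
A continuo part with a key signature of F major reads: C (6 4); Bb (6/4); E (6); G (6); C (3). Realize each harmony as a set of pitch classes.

C (6/4): C, F, A.
Bb (6/4): Bb, E, G.
E (6/3): E, G, C.
G (6/3): G, Bb, E.
C (5/3): C, E, G.

C, F, A | Bb, E, G | E, G, C | G, Bb, E | C, E, G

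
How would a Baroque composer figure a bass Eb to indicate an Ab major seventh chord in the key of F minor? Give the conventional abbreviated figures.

Eb is the fifth of Ab major seventh, so the chord is in second inversion.
A seventh chord in second inversion is figured 6/4/3, conventionally abbreviated 4/3.

4/3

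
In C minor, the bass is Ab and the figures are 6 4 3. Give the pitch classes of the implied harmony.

A third above Ab in this key is C.
A fourth above Ab in this key is D.
A sixth above Ab in this key is F.
Together with the bass Ab, this spells D half-diminished seventh in second inversion.

Ab, C, D, F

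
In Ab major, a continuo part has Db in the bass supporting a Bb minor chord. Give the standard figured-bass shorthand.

6

Db is the third of Bb minor, so the chord is in first inversion.
A triad in first inversion is figured 6/3, conventionally abbreviated 6.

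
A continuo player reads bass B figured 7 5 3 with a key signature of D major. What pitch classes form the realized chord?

A third above B in this key is D.
A fifth above B in this key is F#.
A seventh above B in this key is A.
Together with the bass B, this spells B minor seventh in root position.

B, D, F#, A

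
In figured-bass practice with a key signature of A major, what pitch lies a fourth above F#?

Counting 3 letter steps above F# lands on B; in A major, that letter is B.

B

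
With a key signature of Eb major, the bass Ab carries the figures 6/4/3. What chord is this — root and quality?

D half-diminished seventh

The figures 6/4/3 indicate a seventh chord in second inversion.
In second inversion the root lies a fourth above the bass: a fourth above Ab in Eb major is D.
The chord tones are Ab, C, D, F, giving D half-diminished seventh.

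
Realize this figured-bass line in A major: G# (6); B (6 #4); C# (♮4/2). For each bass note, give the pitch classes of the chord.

G# (6/3): G#, B, E.
B (6/#4): B, E#, G#.
C# (6/♮4/2): C#, D, F, A.

G#, B, E | B, E#, G# | C#, D, F, A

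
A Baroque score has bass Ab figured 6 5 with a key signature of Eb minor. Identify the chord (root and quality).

F half-diminished seventh

The figures 6 5 indicate a seventh chord in first inversion.
In first inversion the root lies a sixth above the bass: a sixth above Ab in Eb minor is F.
The chord tones are Ab, Cb, Eb, F, giving F half-diminished seventh.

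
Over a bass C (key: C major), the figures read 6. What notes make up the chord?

C, E, A

The written figures 6 are shorthand for 6/3: the 3 is implied.
A third above C in this key is E.
A sixth above C in this key is A.
Together with the bass C, this spells A minor in first inversion.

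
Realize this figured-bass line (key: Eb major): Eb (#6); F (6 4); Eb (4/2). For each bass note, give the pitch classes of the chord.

Eb (#6/3): Eb, G, C#.
F (6/4): F, Bb, D.
Eb (6/4/2): Eb, F, Ab, C.

Eb, G, C# | F, Bb, D | Eb, F, Ab, C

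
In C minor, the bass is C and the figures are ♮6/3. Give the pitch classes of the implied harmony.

C, Eb, A

A third above C in this key is Eb.
A sixth above C in this key is Ab, made natural (A) by the ♮ figure.
Together with the bass C, this spells A diminished in first inversion.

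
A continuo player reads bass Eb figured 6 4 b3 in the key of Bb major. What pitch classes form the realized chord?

Eb, Gb, A, C

A third above Eb in this key is G, lowered to Gb by the flat.
A fourth above Eb in this key is A.
A sixth above Eb in this key is C.
Together with the bass Eb, this spells A diminished seventh in second inversion.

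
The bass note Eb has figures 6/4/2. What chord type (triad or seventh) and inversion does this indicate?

Intervals of 6/4/2 above the bass form a seventh chord; the bass is the seventh, so this is third inversion.

seventh chord, third inversion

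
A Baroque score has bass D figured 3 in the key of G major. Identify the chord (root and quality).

D major

The figures 3 indicate a triad in root position.
In root position the bass is the root, so the root is D.
The chord tones are D, F#, A, giving D major.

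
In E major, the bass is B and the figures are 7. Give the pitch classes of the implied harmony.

B, D#, F#, A

The written figures 7 are shorthand for 7/5/3: the 5/3 are implied.
A third above B in this key is D#.
A fifth above B in this key is F#.
A seventh above B in this key is A.
Together with the bass B, this spells B dominant seventh in root position.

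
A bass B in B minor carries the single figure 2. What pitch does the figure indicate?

C#

Counting 1 letter step above B lands on C; in B minor, that letter is C#.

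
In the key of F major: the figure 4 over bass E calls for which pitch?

A

Counting 3 letter steps above E lands on A; in F major, that letter is A.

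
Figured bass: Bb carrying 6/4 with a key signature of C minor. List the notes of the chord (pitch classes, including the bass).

A fourth above Bb in this key is Eb.
A sixth above Bb in this key is G.
Together with the bass Bb, this spells Eb major in second inversion.

Bb, Eb, G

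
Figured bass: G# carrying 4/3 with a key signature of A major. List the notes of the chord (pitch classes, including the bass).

The written figures 4/3 are shorthand for 6/4/3: the 6 is implied.
A third above G# in this key is B.
A fourth above G# in this key is C#.
A sixth above G# in this key is E.
Together with the bass G#, this spells C# minor seventh in second inversion.

G#, B, C#, E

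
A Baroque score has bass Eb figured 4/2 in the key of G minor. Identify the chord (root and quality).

F dominant seventh

The figures 4/2 indicate a seventh chord in third inversion.
In third inversion the root lies a second above the bass: a second above Eb in G minor is F.
The chord tones are Eb, F, A, C, giving F dominant seventh.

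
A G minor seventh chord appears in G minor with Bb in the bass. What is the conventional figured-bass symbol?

6/5

Bb is the third of G minor seventh, so the chord is in first inversion.
A seventh chord in first inversion is figured 6/5/3, conventionally abbreviated 6/5.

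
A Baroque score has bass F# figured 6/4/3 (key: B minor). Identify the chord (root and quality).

The figures 6/4/3 indicate a seventh chord in second inversion.
In second inversion the root lies a fourth above the bass: a fourth above F# in B minor is B.
The chord tones are F#, A, B, D, giving B minor seventh.

B minor seventh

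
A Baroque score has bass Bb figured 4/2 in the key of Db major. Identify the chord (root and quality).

The figures 4/2 indicate a seventh chord in third inversion.
In third inversion the root lies a second above the bass: a second above Bb in Db major is C.
The chord tones are Bb, C, Eb, Gb, giving C half-diminished seventh.

C half-diminished seventh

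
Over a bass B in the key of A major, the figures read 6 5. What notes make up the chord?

The written figures 6 5 are shorthand for 6/5/3: the 3 is implied.
A third above B in this key is D.
A fifth above B in this key is F#.
A sixth above B in this key is G#.
Together with the bass B, this spells G# half-diminished seventh in first inversion.

B, D, F#, G#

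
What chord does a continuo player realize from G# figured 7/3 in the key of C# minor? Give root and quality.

The figures 7/3 indicate a seventh chord in root position.
In root position the bass is the root, so the root is G#.
The chord tones are G#, B, D#, F#, giving G# minor seventh.

G# minor seventh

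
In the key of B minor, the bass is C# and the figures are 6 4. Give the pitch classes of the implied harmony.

A fourth above C# in this key is F#.
A sixth above C# in this key is A.
Together with the bass C#, this spells F# minor in second inversion.

C#, F#, A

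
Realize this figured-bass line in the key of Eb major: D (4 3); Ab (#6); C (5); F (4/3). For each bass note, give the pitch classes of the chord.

D, F, G, Bb | Ab, C, F# | C, Eb, G | F, Ab, Bb, D

D (6/4/3): D, F, G, Bb.
Ab (#6/3): Ab, C, F#.
C (5/3): C, Eb, G.
F (6/4/3): F, Ab, Bb, D.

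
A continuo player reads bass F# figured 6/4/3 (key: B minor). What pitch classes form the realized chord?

F#, A, B, D

A third above F# in this key is A.
A fourth above F# in this key is B.
A sixth above F# in this key is D.
Together with the bass F#, this spells B minor seventh in second inversion.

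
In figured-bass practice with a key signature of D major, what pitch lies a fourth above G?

Counting 3 letter steps above G lands on C; in D major, that letter is C#.

C#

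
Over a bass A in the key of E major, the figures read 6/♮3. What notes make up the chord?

A, C, F#

A third above A in this key is C#, made natural (C) by the ♮ figure.
A sixth above A in this key is F#.
Together with the bass A, this spells F# diminished in first inversion.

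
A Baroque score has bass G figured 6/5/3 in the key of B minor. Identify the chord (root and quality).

The figures 6/5/3 indicate a seventh chord in first inversion.
In first inversion the root lies a sixth above the bass: a sixth above G in B minor is E.
The chord tones are G, B, D, E, giving E minor seventh.

E minor seventh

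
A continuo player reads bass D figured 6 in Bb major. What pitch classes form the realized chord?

The written figures 6 are shorthand for 6/3: the 3 is implied.
A third above D in this key is F.
A sixth above D in this key is Bb.
Together with the bass D, this spells Bb major in first inversion.

D, F, Bb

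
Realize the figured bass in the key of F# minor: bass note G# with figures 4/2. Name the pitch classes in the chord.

The written figures 4/2 are shorthand for 6/4/2: the 6 is implied.
A second above G# in this key is A.
A fourth above G# in this key is C#.
A sixth above G# in this key is E.
Together with the bass G#, this spells A major seventh in third inversion.

G#, A, C#, E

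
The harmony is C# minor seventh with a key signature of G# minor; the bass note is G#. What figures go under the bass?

G# is the fifth of C# minor seventh, so the chord is in second inversion.
A seventh chord in second inversion is figured 6/4/3, conventionally abbreviated 4/3.

4/3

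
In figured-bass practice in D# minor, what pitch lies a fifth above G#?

D#

Counting 4 letter steps above G# lands on D; in D# minor, that letter is D#.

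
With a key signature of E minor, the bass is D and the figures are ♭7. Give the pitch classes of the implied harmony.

D, F#, A, Cb

The written figures ♭7 are shorthand for 7/5/3: the 5/3 are implied.
A third above D in this key is F#.
A fifth above D in this key is A.
A seventh above D in this key is C, lowered to Cb by the flat.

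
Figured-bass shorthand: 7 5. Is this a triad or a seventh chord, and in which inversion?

7 5 is shorthand for 7/5/3.
Intervals of 7/5/3 above the bass form a seventh chord; the bass is the root, so this is root position.

seventh chord, root position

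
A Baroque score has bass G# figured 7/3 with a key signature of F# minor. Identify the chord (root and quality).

G# half-diminished seventh

The figures 7/3 indicate a seventh chord in root position.
In root position the bass is the root, so the root is G#.
The chord tones are G#, B, D, F#, giving G# half-diminished seventh.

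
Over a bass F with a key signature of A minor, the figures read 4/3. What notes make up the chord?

F, A, B, D

The written figures 4/3 are shorthand for 6/4/3: the 6 is implied.
A third above F in this key is A.
A fourth above F in this key is B.
A sixth above F in this key is D.
Together with the bass F, this spells B half-diminished seventh in second inversion.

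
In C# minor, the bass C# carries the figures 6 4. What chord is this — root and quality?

The figures 6 4 indicate a triad in second inversion.
In second inversion the root lies a fourth above the bass: a fourth above C# in C# minor is F#.
The chord tones are C#, F#, A, giving F# minor.

F# minor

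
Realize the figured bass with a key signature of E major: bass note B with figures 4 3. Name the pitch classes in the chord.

The written figures 4 3 are shorthand for 6/4/3: the 6 is implied.
A third above B in this key is D#.
A fourth above B in this key is E.
A sixth above B in this key is G#.
Together with the bass B, this spells E major seventh in second inversion.

B, D#, E, G#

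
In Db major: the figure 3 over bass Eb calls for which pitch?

Counting 2 letter steps above Eb lands on G; in Db major, that letter is Gb.

Gb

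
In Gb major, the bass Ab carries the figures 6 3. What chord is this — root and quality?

F diminished

The figures 6 3 indicate a triad in first inversion.
In first inversion the root lies a sixth above the bass: a sixth above Ab in Gb major is F.
The chord tones are Ab, Cb, F, giving F diminished.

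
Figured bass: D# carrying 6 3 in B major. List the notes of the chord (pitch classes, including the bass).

A third above D# in this key is F#.
A sixth above D# in this key is B.
Together with the bass D#, this spells B major in first inversion.

D#, F#, B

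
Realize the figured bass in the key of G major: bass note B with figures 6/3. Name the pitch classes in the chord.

A third above B in this key is D.
A sixth above B in this key is G.
Together with the bass B, this spells G major in first inversion.

B, D, G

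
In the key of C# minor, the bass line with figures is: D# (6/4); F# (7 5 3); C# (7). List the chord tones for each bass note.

D#, G#, B | F#, A, C#, E | C#, E, G#, B

D# (6/4): D#, G#, B.
F# (7/5/3): F#, A, C#, E.
C# (7/5/3): C#, E, G#, B.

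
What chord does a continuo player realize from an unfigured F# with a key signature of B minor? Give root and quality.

An unfigured bass indicates a triad in root position.
In root position the bass is the root, so the root is F#.
The chord tones are F#, A, C#, giving F# minor.

F# minor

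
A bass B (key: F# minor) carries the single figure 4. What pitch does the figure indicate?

E

Counting 3 letter steps above B lands on E; in F# minor, that letter is E.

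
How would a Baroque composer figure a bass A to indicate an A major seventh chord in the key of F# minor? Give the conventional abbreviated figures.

7

A is the root of A major seventh, so the chord is in root position.
A seventh chord in root position is figured 7/5/3, conventionally abbreviated 7.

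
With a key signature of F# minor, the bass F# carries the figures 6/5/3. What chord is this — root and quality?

D major seventh

The figures 6/5/3 indicate a seventh chord in first inversion.
In first inversion the root lies a sixth above the bass: a sixth above F# in F# minor is D.
The chord tones are F#, A, C#, D, giving D major seventh.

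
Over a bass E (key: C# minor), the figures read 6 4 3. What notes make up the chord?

E, G#, A, C#

A third above E in this key is G#.
A fourth above E in this key is A.
A sixth above E in this key is C#.
Together with the bass E, this spells A major seventh in second inversion.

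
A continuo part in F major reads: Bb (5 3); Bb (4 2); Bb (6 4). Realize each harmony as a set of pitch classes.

Bb, D, F | Bb, C, E, G | Bb, E, G

Bb (5/3): Bb, D, F.
Bb (6/4/2): Bb, C, E, G.
Bb (6/4): Bb, E, G.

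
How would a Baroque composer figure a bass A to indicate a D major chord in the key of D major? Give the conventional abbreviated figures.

6/4

A is the fifth of D major, so the chord is in second inversion.
A triad in second inversion is figured 6/4, conventionally abbreviated 6/4.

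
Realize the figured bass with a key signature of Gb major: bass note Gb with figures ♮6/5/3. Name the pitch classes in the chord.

A third above Gb in this key is Bb.
A fifth above Gb in this key is Db.
A sixth above Gb in this key is Eb, made natural (E) by the ♮ figure.

Gb, Bb, Db, E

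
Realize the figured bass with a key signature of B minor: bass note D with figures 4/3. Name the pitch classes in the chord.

D, F#, G, B

The written figures 4/3 are shorthand for 6/4/3: the 6 is implied.
A third above D in this key is F#.
A fourth above D in this key is G.
A sixth above D in this key is B.
Together with the bass D, this spells G major seventh in second inversion.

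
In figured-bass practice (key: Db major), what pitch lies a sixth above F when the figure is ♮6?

Counting 5 letter steps above F lands on D; in Db major, that letter is Db.
The ♮6 figure makes it natural, giving D.

D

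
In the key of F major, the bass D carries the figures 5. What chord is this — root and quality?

D minor

The figures 5 indicate a triad in root position.
In root position the bass is the root, so the root is D.
The chord tones are D, F, A, giving D minor.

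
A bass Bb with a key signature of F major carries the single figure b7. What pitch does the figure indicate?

Ab

Counting 6 letter steps above Bb lands on A; in F major, that letter is A.
The b7 figure lowers it a semitone, giving Ab.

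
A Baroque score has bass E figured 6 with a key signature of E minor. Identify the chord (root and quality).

C major

The figures 6 indicate a triad in first inversion.
In first inversion the root lies a sixth above the bass: a sixth above E in E minor is C.
The chord tones are E, G, C, giving C major.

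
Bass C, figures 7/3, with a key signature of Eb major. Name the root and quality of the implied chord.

The figures 7/3 indicate a seventh chord in root position.
In root position the bass is the root, so the root is C.
The chord tones are C, Eb, G, Bb, giving C minor seventh.

C minor seventh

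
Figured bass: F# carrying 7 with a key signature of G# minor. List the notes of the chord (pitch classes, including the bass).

The written figures 7 are shorthand for 7/5/3: the 5/3 are implied.
A third above F# in this key is A#.
A fifth above F# in this key is C#.
A seventh above F# in this key is E.
Together with the bass F#, this spells F# dominant seventh in root position.

F#, A#, C#, E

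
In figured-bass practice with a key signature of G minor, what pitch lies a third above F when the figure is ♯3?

A#

Counting 2 letter steps above F lands on A; in G minor, that letter is A.
The #3 figure raises it a semitone, giving A#.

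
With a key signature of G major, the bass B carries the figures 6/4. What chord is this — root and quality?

The figures 6/4 indicate a triad in second inversion.
In second inversion the root lies a fourth above the bass: a fourth above B in G major is E.
The chord tones are B, E, G, giving E minor.

E minor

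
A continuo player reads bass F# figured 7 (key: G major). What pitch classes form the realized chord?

F#, A, C, E

The written figures 7 are shorthand for 7/5/3: the 5/3 are implied.
A third above F# in this key is A.
A fifth above F# in this key is C.
A seventh above F# in this key is E.
Together with the bass F#, this spells F# half-diminished seventh in root position.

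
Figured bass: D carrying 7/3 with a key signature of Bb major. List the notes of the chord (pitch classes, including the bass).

D, F, A, C

The written figures 7/3 are shorthand for 7/5/3: the 5 is implied.
A third above D in this key is F.
A fifth above D in this key is A.
A seventh above D in this key is C.
Together with the bass D, this spells D minor seventh in root position.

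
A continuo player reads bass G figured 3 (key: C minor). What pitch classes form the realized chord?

G, Bb, D

The written figures 3 are shorthand for 5/3: the 5 is implied.
A third above G in this key is Bb.
A fifth above G in this key is D.
Together with the bass G, this spells G minor in root position.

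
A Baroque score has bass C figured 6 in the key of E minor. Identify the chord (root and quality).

A minor

The figures 6 indicate a triad in first inversion.
In first inversion the root lies a sixth above the bass: a sixth above C in E minor is A.
The chord tones are C, E, A, giving A minor.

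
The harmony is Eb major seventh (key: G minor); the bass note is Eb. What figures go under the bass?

Eb is the root of Eb major seventh, so the chord is in root position.
A seventh chord in root position is figured 7/5/3, conventionally abbreviated 7.

7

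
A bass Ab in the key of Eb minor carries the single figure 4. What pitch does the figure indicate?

Counting 3 letter steps above Ab lands on D; in Eb minor, that letter is Db.

Db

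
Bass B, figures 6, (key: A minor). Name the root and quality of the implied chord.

G major

The figures 6 indicate a triad in first inversion.
In first inversion the root lies a sixth above the bass: a sixth above B in A minor is G.
The chord tones are B, D, G, giving G major.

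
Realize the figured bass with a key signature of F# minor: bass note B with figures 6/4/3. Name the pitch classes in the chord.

A third above B in this key is D.
A fourth above B in this key is E.
A sixth above B in this key is G#.
Together with the bass B, this spells E dominant seventh in second inversion.

B, D, E, G#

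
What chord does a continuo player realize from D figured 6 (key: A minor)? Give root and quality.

B diminished

The figures 6 indicate a triad in first inversion.
In first inversion the root lies a sixth above the bass: a sixth above D in A minor is B.
The chord tones are D, F, B, giving B diminished.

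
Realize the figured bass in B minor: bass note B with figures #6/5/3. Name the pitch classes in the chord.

B, D, F#, G#

A third above B in this key is D.
A fifth above B in this key is F#.
A sixth above B in this key is G, raised to G# by the sharp.
Together with the bass B, this spells G# half-diminished seventh in first inversion.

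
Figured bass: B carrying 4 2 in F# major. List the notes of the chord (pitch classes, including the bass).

The written figures 4 2 are shorthand for 6/4/2: the 6 is implied.
A second above B in this key is C#.
A fourth above B in this key is E#.
A sixth above B in this key is G#.
Together with the bass B, this spells C# dominant seventh in third inversion.

B, C#, E#, G#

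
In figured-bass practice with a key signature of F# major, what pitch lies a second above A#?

B

Counting 1 letter step above A# lands on B; in F# major, that letter is B.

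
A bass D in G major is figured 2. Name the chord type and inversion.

seventh chord, third inversion

2 is shorthand for 6/4/2.
Intervals of 6/4/2 above the bass form a seventh chord; the bass is the seventh, so this is third inversion.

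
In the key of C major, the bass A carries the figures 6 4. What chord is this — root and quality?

D minor

The figures 6 4 indicate a triad in second inversion.
In second inversion the root lies a fourth above the bass: a fourth above A in C major is D.
The chord tones are A, D, F, giving D minor.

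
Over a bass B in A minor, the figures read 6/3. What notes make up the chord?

B, D, G

A third above B in this key is D.
A sixth above B in this key is G.
Together with the bass B, this spells G major in first inversion.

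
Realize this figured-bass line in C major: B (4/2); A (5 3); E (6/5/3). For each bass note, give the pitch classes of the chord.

B (6/4/2): B, C, E, G.
A (5/3): A, C, E.
E (6/5/3): E, G, B, C.

B, C, E, G | A, C, E | E, G, B, C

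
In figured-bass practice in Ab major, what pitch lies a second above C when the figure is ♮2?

Counting 1 letter step above C lands on D; in Ab major, that letter is Db.
The ♮2 figure makes it natural, giving D.

D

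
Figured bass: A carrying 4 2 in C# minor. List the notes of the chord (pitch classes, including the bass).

A, B, D#, F#

The written figures 4 2 are shorthand for 6/4/2: the 6 is implied.
A second above A in this key is B.
A fourth above A in this key is D#.
A sixth above A in this key is F#.
Together with the bass A, this spells B dominant seventh in third inversion.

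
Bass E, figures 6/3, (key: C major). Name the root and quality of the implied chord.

C major

The figures 6/3 indicate a triad in first inversion.
In first inversion the root lies a sixth above the bass: a sixth above E in C major is C.
The chord tones are E, G, C, giving C major.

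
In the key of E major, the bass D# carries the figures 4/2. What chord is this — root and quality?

The figures 4/2 indicate a seventh chord in third inversion.
In third inversion the root lies a second above the bass: a second above D# in E major is E.
The chord tones are D#, E, G#, B, giving E major seventh.

E major seventh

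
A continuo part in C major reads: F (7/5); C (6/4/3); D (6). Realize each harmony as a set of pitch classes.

F (7/5/3): F, A, C, E.
C (6/4/3): C, E, F, A.
D (6/3): D, F, B.

F, A, C, E | C, E, F, A | D, F, B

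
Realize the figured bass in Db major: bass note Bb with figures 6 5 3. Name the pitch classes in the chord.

Bb, Db, F, Gb

A third above Bb in this key is Db.
A fifth above Bb in this key is F.
A sixth above Bb in this key is Gb.
Together with the bass Bb, this spells Gb major seventh in first inversion.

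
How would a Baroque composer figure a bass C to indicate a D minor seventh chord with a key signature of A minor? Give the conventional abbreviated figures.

4/2

C is the seventh of D minor seventh, so the chord is in third inversion.
A seventh chord in third inversion is figured 6/4/2, conventionally abbreviated 4/2.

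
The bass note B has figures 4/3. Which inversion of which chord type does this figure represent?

seventh chord, second inversion

4/3 is shorthand for 6/4/3.
Intervals of 6/4/3 above the bass form a seventh chord; the bass is the fifth, so this is second inversion.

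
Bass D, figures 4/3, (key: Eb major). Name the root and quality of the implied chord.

G minor seventh

The figures 4/3 indicate a seventh chord in second inversion.
In second inversion the root lies a fourth above the bass: a fourth above D in Eb major is G.
The chord tones are D, F, G, Bb, giving G minor seventh.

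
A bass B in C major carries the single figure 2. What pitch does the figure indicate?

C

Counting 1 letter step above B lands on C; in C major, that letter is C.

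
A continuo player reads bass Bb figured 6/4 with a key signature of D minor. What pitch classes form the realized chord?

Bb, E, G

A fourth above Bb in this key is E.
A sixth above Bb in this key is G.
Together with the bass Bb, this spells E diminished in second inversion.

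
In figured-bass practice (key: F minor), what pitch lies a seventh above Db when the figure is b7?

Cb

Counting 6 letter steps above Db lands on C; in F minor, that letter is C.
The b7 figure lowers it a semitone, giving Cb.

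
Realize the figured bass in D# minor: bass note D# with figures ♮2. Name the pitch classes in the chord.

The written figures ♮2 are shorthand for 6/4/2: the 6/4 are implied.
A second above D# in this key is E#, made natural (E) by the ♮ figure.
A fourth above D# in this key is G#.
A sixth above D# in this key is B.
Together with the bass D#, this spells E major seventh in third inversion.

D#, E, G#, B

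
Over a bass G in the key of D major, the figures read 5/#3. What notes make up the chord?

G, B#, D

A third above G in this key is B, raised to B# by the sharp.
A fifth above G in this key is D.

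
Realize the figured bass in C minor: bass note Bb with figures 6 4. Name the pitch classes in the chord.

Bb, Eb, G

A fourth above Bb in this key is Eb.
A sixth above Bb in this key is G.
Together with the bass Bb, this spells Eb major in second inversion.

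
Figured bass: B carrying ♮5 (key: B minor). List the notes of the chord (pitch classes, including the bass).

B, D, F

The written figures ♮5 are shorthand for 5/3: the 3 is implied.
A third above B in this key is D.
A fifth above B in this key is F#, made natural (F) by the ♮ figure.
Together with the bass B, this spells B diminished in root position.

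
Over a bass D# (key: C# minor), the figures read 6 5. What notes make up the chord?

D#, F#, A, B

The written figures 6 5 are shorthand for 6/5/3: the 3 is implied.
A third above D# in this key is F#.
A fifth above D# in this key is A.
A sixth above D# in this key is B.
Together with the bass D#, this spells B dominant seventh in first inversion.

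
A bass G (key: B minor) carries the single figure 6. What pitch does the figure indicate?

E

Counting 5 letter steps above G lands on E; in B minor, that letter is E.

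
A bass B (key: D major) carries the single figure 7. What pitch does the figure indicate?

Counting 6 letter steps above B lands on A; in D major, that letter is A.

A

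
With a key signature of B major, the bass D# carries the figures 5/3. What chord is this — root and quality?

D# minor

The figures 5/3 indicate a triad in root position.
In root position the bass is the root, so the root is D#.
The chord tones are D#, F#, A#, giving D# minor.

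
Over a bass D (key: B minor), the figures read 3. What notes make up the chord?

D, F#, A

The written figures 3 are shorthand for 5/3: the 5 is implied.
A third above D in this key is F#.
A fifth above D in this key is A.
Together with the bass D, this spells D major in root position.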